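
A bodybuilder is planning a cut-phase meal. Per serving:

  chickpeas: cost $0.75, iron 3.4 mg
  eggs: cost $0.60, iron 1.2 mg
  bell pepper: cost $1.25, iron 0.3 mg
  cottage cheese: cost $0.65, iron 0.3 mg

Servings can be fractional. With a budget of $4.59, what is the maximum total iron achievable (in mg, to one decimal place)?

Iron per dollar: chickpeas 4.533, eggs 2, cottage cheese 0.4615, bell pepper 0.24.
With no serving limits, spend the whole cost allowance on chickpeas: $4.59 / $0.75 × 3.4 mg = 20.8 mg.

20.8 mg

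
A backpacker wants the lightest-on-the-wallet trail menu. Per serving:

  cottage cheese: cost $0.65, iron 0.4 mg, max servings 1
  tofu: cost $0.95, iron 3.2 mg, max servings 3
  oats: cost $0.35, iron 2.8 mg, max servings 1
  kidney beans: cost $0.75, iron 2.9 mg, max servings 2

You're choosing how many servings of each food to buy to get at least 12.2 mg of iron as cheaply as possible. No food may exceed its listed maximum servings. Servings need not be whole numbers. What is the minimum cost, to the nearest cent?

Cost per mg of iron: oats $0.1250, kidney beans $0.2586, tofu $0.2969, cottage cheese $1.6250.
Take 1 serving of oats: +2.8 mg iron for $0.35 (total $0.35, still need 9.4 mg).
Take 2 servings of kidney beans: +5.8 mg iron for $1.50 (total $1.85, still need 3.6 mg).
Take 1.125 servings of tofu: +3.6 mg iron for $1.07 (total $2.92, still need 0.0 mg).
Filling from the cheapest source first is optimal under one linear minimum: $2.92.

$2.92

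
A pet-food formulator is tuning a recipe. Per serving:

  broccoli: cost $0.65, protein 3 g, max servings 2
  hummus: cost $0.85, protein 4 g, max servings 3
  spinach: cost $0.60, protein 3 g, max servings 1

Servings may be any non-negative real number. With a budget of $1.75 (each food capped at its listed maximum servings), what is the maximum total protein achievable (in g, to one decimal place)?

Protein per dollar: spinach 5, hummus 4.706, broccoli 4.615.
Take 1 serving of spinach: spends $0.60, +3.0 g protein (running total 3.0 g).
Take 1.353 servings of hummus: spends $1.15, +5.4 g protein (running total 8.4 g).
Greedy by best ratio exhausts the cost allowance optimally: 8.4 g.

8.4 g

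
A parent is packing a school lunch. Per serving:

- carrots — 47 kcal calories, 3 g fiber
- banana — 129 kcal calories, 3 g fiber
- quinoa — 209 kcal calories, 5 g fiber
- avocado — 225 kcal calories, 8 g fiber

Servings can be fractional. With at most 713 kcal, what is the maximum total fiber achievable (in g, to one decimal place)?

45.5 g

Fiber per kcal: carrots 0.06383, avocado 0.03556, quinoa 0.02392, banana 0.02326.
With no serving limits, spend the whole calories allowance on carrots: 713 kcal / 47 kcal × 3 g = 45.5 g.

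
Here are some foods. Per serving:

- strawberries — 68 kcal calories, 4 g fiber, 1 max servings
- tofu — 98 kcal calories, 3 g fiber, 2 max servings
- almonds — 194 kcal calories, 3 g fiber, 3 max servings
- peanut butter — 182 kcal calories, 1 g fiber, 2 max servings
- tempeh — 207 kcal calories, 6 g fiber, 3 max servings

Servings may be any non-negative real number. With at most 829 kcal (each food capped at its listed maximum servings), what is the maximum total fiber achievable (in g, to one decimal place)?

Fiber per kcal: strawberries 0.05882, tofu 0.03061, tempeh 0.02899, almonds 0.01546, peanut butter 0.005495.
Take 1 serving of strawberries: uses 68 kcal, +4.0 g fiber (running total 4.0 g).
Take 2 servings of tofu: uses 196 kcal, +6.0 g fiber (running total 10.0 g).
Take 2.729 servings of tempeh: uses 565 kcal, +16.4 g fiber (running total 26.4 g).
Filling greedily by fiber-per-kcal is optimal for one linear limit, giving 26.4 g.

26.4 g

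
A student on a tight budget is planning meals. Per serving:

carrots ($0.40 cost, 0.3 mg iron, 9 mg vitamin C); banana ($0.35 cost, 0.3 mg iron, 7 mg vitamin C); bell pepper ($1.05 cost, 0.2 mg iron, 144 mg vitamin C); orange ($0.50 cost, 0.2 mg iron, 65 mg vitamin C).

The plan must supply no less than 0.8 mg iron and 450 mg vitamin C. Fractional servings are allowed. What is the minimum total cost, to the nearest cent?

Two binding constraints pin down two serving amounts, so the optimal mix uses at most two foods. The candidates are each food alone (scaled to the tighter of iron/vitamin C) and each pair with both constraints tight.
carrots only: max(0.8/0.3, 450/9) = 50 servings → $20.00.
banana only: max(0.8/0.3, 450/7) = 64.29 servings → $22.50.
bell pepper only: max(0.8/0.2, 450/144) = 4 servings → $4.20.
orange only: max(0.8/0.2, 450/65) = 6.923 servings → $3.46.
carrots + banana with both targets exact would need a negative amount; discard.
carrots + bell pepper with both tight: 0.6087 servings and 3.087 servings → $3.48.
carrots + orange: intersection lies outside the first quadrant.
banana + bell pepper with both tight: 0.6029 servings and 3.096 servings → $3.46.
banana + orange with both targets exact would need a negative amount; discard.
bell pepper + orange with both tight: 2.405 servings and 1.595 servings → $3.32.
So the least-cost plan costs $3.32.

$3.32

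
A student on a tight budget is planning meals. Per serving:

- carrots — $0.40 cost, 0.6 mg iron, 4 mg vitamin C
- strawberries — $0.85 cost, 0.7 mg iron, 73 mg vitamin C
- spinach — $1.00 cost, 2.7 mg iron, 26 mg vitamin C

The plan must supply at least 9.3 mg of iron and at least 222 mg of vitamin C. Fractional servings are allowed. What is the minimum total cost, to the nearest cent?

$4.63

Two binding constraints pin down two serving amounts, so the optimal mix uses at most two foods. The candidates are each food alone (scaled to the tighter of iron/vitamin C) and each pair with both constraints tight.
carrots only: max(9.3/0.6, 222/4) = 55.5 servings → $22.20.
strawberries only: max(9.3/0.7, 222/73) = 13.29 servings → $11.29.
spinach only: max(9.3/2.7, 222/26) = 8.538 servings → $8.54.
carrots + strawberries with both tight: 12.77 servings and 2.341 servings → $7.10.
carrots + spinach: the both-tight solution has a negative serving — not a feasible corner.
strawberries + spinach with both tight: 1.999 servings and 2.926 servings → $4.63.
So the least-cost plan costs $4.63.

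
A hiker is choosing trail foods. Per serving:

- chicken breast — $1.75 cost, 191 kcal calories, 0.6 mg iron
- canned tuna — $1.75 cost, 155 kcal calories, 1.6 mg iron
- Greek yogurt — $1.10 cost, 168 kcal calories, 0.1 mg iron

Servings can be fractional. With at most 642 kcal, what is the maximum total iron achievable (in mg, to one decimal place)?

6.6 mg

Iron per kcal: canned tuna 0.01032, chicken breast 0.003141, Greek yogurt 0.0005952.
With no serving limits, spend the whole calories allowance on canned tuna: 642 kcal / 155 kcal × 1.6 mg = 6.6 mg.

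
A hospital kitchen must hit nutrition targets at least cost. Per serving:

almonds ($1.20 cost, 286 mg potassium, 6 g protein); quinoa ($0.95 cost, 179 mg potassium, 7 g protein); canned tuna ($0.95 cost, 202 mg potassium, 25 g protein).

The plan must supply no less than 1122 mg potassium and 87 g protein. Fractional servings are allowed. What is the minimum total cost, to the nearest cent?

A basic optimal solution has at most two foods positive. Try each food alone and each pair with both targets met exactly.
almonds only: max(1122/286, 87/6) = 14.5 servings → $17.40.
quinoa only: max(1122/179, 87/7) = 12.43 servings → $11.81.
canned tuna only: max(1122/202, 87/25) = 5.554 servings → $5.28.
almonds + quinoa: intersection lies outside the first quadrant.
almonds + canned tuna with both tight: 1.764 servings and 3.057 servings → $5.02.
quinoa + canned tuna with both tight: 3.422 servings and 2.522 servings → $5.65.
The minimum over all feasible corners is $5.02.

$5.02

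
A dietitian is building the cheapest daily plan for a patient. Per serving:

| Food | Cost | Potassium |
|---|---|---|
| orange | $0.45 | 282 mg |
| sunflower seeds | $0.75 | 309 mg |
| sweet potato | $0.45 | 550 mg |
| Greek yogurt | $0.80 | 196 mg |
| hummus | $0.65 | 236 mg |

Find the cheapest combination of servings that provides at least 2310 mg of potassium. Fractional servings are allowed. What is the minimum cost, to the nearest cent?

$1.89

Cost per mg of potassium: sweet potato $0.0008, orange $0.0016, sunflower seeds $0.0024, hummus $0.0028, Greek yogurt $0.0041.
With no serving limits, use only sweet potato: 2310 mg / 550 mg = 4.2 servings × $0.45 = $1.89.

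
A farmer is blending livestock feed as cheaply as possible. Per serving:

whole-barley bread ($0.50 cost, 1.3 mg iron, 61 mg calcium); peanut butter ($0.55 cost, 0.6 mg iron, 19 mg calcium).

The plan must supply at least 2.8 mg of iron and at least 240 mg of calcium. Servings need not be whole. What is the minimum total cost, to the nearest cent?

A basic optimal solution has at most two foods positive. Try each food alone and each pair with both targets met exactly.
whole-barley bread only: max(2.8/1.3, 240/61) = 3.934 servings → $1.97.
peanut butter only: max(2.8/0.6, 240/19) = 12.63 servings → $6.95.
whole-barley bread + peanut butter: intersection lies outside the first quadrant.
So the least-cost plan costs $1.97.

$1.97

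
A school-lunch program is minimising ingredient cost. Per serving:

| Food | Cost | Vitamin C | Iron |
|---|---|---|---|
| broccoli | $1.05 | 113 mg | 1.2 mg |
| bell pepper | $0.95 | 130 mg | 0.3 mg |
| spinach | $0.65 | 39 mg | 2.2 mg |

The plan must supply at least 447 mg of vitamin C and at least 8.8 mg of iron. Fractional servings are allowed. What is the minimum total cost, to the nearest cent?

$4.61

Minimising a linear cost over {vitamin C ≥ 447, iron ≥ 8.8, servings ≥ 0} — the optimum is at a vertex, using one or two foods.
broccoli only: max(447/113, 8.8/1.2) = 7.333 servings → $7.70.
bell pepper only: max(447/130, 8.8/0.3) = 29.33 servings → $27.87.
spinach only: max(447/39, 8.8/2.2) = 11.46 servings → $7.45.
broccoli + bell pepper: intersection lies outside the first quadrant.
broccoli + spinach with both tight: 3.172 servings and 2.27 servings → $4.81.
bell pepper + spinach with both tight: 2.334 servings and 3.682 servings → $4.61.
The minimum over all feasible corners is $4.61.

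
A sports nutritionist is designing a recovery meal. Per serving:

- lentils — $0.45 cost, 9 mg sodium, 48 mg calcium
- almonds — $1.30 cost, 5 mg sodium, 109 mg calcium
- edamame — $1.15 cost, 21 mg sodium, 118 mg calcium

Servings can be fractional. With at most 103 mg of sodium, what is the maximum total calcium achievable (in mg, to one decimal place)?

2245.4 mg

Calcium per mg sodium: almonds 21.8, edamame 5.619, lentils 5.333.
With no serving limits, spend the whole sodium allowance on almonds: 103 mg / 5 mg × 109 mg = 2245.4 mg.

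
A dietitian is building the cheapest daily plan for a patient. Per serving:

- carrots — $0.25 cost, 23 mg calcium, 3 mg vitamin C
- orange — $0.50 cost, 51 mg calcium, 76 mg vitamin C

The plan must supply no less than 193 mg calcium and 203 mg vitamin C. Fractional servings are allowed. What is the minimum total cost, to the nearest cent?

At the optimum either one food covers both requirements or two foods hit both targets exactly; no other combination can be cheaper.
carrots only: max(193/23, 203/3) = 67.67 servings → $16.92.
orange only: max(193/51, 203/76) = 3.784 servings → $1.89.
carrots + orange with both tight: 2.705 servings and 2.564 servings → $1.96.
Cheapest feasible corner: $1.89.

$1.89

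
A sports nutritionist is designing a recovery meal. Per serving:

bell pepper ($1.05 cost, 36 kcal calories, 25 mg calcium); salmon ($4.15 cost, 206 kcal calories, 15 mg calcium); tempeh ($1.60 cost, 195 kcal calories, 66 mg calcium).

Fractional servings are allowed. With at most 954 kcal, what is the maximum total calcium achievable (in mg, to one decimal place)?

662.5 mg

Calcium per kcal: bell pepper 0.6944, tempeh 0.3385, salmon 0.07282.
With no serving limits, spend the whole calories allowance on bell pepper: 954 kcal / 36 kcal × 25 mg = 662.5 mg.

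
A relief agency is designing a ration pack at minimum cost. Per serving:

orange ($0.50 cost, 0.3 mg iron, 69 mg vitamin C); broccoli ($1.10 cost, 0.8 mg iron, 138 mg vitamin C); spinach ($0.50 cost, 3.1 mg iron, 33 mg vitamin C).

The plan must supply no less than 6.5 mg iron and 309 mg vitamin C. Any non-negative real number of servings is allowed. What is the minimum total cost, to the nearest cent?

Check every corner: each single food scaled to meet both minima, and each pair solved so both constraints bind.
orange only: max(6.5/0.3, 309/69) = 21.67 servings → $10.83.
broccoli only: max(6.5/0.8, 309/138) = 8.125 servings → $8.94.
spinach only: max(6.5/3.1, 309/33) = 9.364 servings → $4.68.
orange + broccoli: intersection lies outside the first quadrant.
orange + spinach with both tight: 3.644 servings and 1.744 servings → $2.69.
broccoli + spinach with both tight: 1.852 servings and 1.619 servings → $2.85.
So the least-cost plan costs $2.69.

$2.69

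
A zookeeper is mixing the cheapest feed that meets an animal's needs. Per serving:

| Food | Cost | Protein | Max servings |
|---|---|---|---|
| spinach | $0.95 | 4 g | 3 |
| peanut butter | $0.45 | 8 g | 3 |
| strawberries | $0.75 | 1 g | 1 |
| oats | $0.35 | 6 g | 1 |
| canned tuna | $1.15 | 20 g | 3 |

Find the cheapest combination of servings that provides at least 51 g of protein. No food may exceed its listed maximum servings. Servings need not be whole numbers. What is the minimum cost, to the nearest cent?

$2.90

Cost per g of protein: peanut butter $0.0563, canned tuna $0.0575, oats $0.0583, spinach $0.2375, strawberries $0.7500.
Take 3 servings of peanut butter: +24.0 g protein for $1.35 (total $1.35, still need 27.0 g).
Take 1.35 servings of canned tuna: +27.0 g protein for $1.55 (total $2.90, still need 0.0 g).
Filling from the cheapest source first is optimal under one linear minimum: $2.90.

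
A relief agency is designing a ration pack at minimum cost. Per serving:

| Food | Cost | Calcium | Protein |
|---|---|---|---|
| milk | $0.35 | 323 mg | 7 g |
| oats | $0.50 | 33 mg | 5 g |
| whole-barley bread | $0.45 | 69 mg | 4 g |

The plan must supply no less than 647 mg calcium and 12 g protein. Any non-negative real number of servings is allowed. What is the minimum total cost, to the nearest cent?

For a min-cost LP with two ≥-constraints, a basic feasible solution has at most two positive variables.
milk only: max(647/323, 12/7) = 2.003 servings → $0.70.
oats only: max(647/33, 12/5) = 19.61 servings → $9.80.
whole-barley bread only: max(647/69, 12/4) = 9.377 servings → $4.22.
milk + oats: intersection lies outside the first quadrant.
milk + whole-barley bread: intersection lies outside the first quadrant.
oats + whole-barley bread: intersection lies outside the first quadrant.
Cheapest feasible corner: $0.70.

$0.70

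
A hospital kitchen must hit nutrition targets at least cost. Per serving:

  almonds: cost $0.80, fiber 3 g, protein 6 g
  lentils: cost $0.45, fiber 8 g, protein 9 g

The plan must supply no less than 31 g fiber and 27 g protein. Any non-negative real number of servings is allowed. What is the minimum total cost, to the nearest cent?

$1.74

For a min-cost LP with two ≥-constraints, a basic feasible solution has at most two positive variables.
almonds only: max(31/3, 27/6) = 10.33 servings → $8.27.
lentils only: max(31/8, 27/9) = 3.875 servings → $1.74.
almonds + lentils with both targets exact would need a negative amount; discard.
Cheapest feasible corner: $1.74.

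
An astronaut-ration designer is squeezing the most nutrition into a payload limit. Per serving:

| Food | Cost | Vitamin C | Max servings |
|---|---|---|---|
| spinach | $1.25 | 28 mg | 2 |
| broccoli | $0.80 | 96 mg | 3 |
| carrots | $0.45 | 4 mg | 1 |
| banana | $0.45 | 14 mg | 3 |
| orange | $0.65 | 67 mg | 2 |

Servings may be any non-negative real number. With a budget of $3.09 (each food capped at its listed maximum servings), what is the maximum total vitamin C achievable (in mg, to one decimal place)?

359.1 mg

Vitamin C per dollar: broccoli 120, orange 103.1, banana 31.11, spinach 22.4, carrots 8.889.
Take 3 servings of broccoli: spends $2.40, +288.0 mg vitamin C (running total 288.0 mg).
Take 1.062 servings of orange: spends $0.69, +71.1 mg vitamin C (running total 359.1 mg).
Filling greedily by vitamin C-per-dollar is optimal for one linear limit, giving 359.1 mg.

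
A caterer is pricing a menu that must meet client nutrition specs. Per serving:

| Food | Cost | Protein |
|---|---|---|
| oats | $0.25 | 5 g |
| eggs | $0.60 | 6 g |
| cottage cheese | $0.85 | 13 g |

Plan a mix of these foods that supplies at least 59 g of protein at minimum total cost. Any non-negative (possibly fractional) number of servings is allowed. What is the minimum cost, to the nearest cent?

$2.95

Cost per g of protein: oats $0.0500, cottage cheese $0.0654, eggs $0.1000.
With no serving limits, use only oats: 59 g / 5 g = 11.8 servings × $0.25 = $2.95.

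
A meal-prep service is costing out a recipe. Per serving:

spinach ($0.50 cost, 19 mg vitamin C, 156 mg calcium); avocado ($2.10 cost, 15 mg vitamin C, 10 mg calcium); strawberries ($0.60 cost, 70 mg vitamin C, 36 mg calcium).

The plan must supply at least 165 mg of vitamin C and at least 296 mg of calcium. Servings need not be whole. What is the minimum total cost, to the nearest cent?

spinach only: max(165/19, 296/156) = 8.684 servings → $4.34.
avocado only: max(165/15, 296/10) = 29.6 servings → $62.16.
strawberries only: max(165/70, 296/36) = 8.222 servings → $4.93.
spinach + avocado with both tight: 1.298 servings and 9.356 servings → $20.30.
spinach + strawberries with both tight: 1.444 servings and 1.965 servings → $1.90.
avocado + strawberries: intersection lies outside the first quadrant.
The minimum over all feasible corners is $1.90.

$1.90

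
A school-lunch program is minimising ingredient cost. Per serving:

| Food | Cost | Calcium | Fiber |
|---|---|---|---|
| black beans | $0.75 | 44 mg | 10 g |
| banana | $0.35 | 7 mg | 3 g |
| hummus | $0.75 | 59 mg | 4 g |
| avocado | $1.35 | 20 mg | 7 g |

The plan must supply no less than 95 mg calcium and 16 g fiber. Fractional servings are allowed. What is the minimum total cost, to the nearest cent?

$1.47

At the optimum either one food covers both requirements or two foods hit both targets exactly; no other combination can be cheaper.
black beans only: max(95/44, 16/10) = 2.159 servings → $1.62.
banana only: max(95/7, 16/3) = 13.57 servings → $4.75.
hummus only: max(95/59, 16/4) = 4 servings → $3.00.
avocado only: max(95/20, 16/7) = 4.75 servings → $6.41.
black beans + banana: the both-tight solution has a negative serving — not a feasible corner.
black beans + hummus with both tight: 1.362 servings and 0.5942 servings → $1.47.
black beans + avocado: intersection lies outside the first quadrant.
banana + hummus with both tight: 3.785 servings and 1.161 servings → $2.20.
banana + avocado: the both-tight solution has a negative serving — not a feasible corner.
hummus + avocado with both tight: 1.036 servings and 1.694 servings → $3.06.
The minimum over all feasible corners is $1.47.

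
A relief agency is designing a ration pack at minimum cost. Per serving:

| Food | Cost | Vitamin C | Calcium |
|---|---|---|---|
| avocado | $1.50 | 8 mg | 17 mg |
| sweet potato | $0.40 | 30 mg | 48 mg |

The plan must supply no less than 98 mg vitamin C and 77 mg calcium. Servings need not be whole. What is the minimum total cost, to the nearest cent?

$1.31

The cheapest plan sits at a corner of the feasible region — with two constraints it uses at most two foods.
avocado only: max(98/8, 77/17) = 12.25 servings → $18.38.
sweet potato only: max(98/30, 77/48) = 3.267 servings → $1.31.
avocado + sweet potato: intersection lies outside the first quadrant.
Cheapest feasible corner: $1.31.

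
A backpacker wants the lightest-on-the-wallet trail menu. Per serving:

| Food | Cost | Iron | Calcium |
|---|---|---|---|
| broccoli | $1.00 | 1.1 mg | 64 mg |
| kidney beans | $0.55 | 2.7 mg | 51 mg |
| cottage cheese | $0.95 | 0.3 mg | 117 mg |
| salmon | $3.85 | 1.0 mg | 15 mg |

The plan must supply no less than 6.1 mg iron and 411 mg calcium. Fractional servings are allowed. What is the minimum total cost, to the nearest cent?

broccoli only: max(6.1/1.1, 411/64) = 6.422 servings → $6.42.
kidney beans only: max(6.1/2.7, 411/51) = 8.059 servings → $4.43.
cottage cheese only: max(6.1/0.3, 411/117) = 20.33 servings → $19.32.
salmon only: max(6.1/1.0, 411/15) = 27.4 servings → $105.49.
broccoli + kidney beans: intersection lies outside the first quadrant.
broccoli + cottage cheese with both tight: 5.392 servings and 0.5635 servings → $5.93.
broccoli + salmon: intersection lies outside the first quadrant.
kidney beans + cottage cheese with both tight: 1.964 servings and 2.657 servings → $3.60.
kidney beans + salmon: the both-tight solution has a negative serving — not a feasible corner.
cottage cheese + salmon with both tight: 2.84 servings and 5.248 servings → $22.90.
Cheapest feasible corner: $3.60.

$3.60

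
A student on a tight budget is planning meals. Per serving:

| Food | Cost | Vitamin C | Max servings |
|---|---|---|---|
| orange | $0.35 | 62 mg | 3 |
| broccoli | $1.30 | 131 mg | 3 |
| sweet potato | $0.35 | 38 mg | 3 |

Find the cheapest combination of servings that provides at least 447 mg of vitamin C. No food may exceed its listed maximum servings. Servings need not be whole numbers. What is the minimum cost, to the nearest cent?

Cost per mg of vitamin C: orange $0.0056, sweet potato $0.0092, broccoli $0.0099.
Take 3 servings of orange: +186.0 mg vitamin C for $1.05 (total $1.05, still need 261.0 mg).
Take 3 servings of sweet potato: +114.0 mg vitamin C for $1.05 (total $2.10, still need 147.0 mg).
Take 1.122 servings of broccoli: +147.0 mg vitamin C for $1.46 (total $3.56, still need 0.0 mg).
Filling from the cheapest source first is optimal under one linear minimum: $3.56.

$3.56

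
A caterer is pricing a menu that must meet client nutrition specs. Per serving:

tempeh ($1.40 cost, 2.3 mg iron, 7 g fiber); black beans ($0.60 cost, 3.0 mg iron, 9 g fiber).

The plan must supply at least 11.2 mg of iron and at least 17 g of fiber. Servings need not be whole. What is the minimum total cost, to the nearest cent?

Minimising a linear cost over {iron ≥ 11.2, fiber ≥ 17, servings ≥ 0} — the optimum is at a vertex, using one or two foods.
tempeh only: max(11.2/2.3, 17/7) = 4.87 servings → $6.82.
black beans only: max(11.2/3.0, 17/9) = 3.733 servings → $2.24.
tempeh + black beans: intersection lies outside the first quadrant.
The minimum over all feasible corners is $2.24.

$2.24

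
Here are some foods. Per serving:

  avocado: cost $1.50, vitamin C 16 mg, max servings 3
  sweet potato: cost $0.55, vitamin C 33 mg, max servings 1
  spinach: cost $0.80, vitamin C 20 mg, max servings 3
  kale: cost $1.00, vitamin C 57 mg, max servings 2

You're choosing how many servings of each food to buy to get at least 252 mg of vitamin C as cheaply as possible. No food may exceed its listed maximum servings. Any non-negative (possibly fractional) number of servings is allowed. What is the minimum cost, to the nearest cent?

$9.17

Cost per mg of vitamin C: sweet potato $0.0167, kale $0.0175, spinach $0.0400, avocado $0.0938.
Take 1 serving of sweet potato: +33.0 mg vitamin C for $0.55 (total $0.55, still need 219.0 mg).
Take 2 servings of kale: +114.0 mg vitamin C for $2.00 (total $2.55, still need 105.0 mg).
Take 3 servings of spinach: +60.0 mg vitamin C for $2.40 (total $4.95, still need 45.0 mg).
Take 2.812 servings of avocado: +45.0 mg vitamin C for $4.22 (total $9.17, still need 0.0 mg).
Greedy by cheapest-per-mg is optimal for a single linear constraint, so the minimum cost is $9.17.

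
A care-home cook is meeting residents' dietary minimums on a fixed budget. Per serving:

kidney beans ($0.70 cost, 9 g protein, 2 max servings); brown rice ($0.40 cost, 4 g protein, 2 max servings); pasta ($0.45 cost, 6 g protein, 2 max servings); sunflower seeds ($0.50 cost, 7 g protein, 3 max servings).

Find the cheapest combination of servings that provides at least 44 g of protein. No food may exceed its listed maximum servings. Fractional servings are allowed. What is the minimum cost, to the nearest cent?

$3.26

Cost per g of protein: sunflower seeds $0.0714, pasta $0.0750, kidney beans $0.0778, brown rice $0.1000.
Take 3 servings of sunflower seeds: +21.0 g protein for $1.50 (total $1.50, still need 23.0 g).
Take 2 servings of pasta: +12.0 g protein for $0.90 (total $2.40, still need 11.0 g).
Take 1.222 servings of kidney beans: +11.0 g protein for $0.86 (total $3.26, still need 0.0 g).
Filling from the cheapest source first is optimal under one linear minimum: $3.26.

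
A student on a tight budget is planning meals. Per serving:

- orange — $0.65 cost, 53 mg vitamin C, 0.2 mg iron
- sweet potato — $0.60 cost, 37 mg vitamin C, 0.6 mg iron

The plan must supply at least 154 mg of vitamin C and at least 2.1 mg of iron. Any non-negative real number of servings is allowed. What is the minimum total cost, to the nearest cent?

$2.37

orange only: max(154/53, 2.1/0.2) = 10.5 servings → $6.83.
sweet potato only: max(154/37, 2.1/0.6) = 4.162 servings → $2.50.
orange + sweet potato with both tight: 0.6025 servings and 3.299 servings → $2.37.
The minimum over all feasible corners is $2.37.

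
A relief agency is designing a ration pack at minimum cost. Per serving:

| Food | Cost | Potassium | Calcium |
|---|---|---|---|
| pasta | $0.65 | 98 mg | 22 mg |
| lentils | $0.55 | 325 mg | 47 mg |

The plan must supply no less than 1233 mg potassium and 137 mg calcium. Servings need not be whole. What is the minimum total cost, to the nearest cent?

This is a tiny linear program; its minimum lies at a vertex of the feasible set. List the vertices and price them.
pasta only: max(1233/98, 137/22) = 12.58 servings → $8.18.
lentils only: max(1233/325, 137/47) = 3.794 servings → $2.09.
pasta + lentils: intersection lies outside the first quadrant.
So the least-cost plan costs $2.09.

$2.09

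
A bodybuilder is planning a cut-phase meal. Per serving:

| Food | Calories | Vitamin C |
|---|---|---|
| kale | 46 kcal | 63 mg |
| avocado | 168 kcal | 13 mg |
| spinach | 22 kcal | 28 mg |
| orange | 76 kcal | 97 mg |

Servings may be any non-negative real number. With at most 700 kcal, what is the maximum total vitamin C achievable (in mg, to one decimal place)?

958.7 mg

Vitamin C per kcal: kale 1.37, orange 1.276, spinach 1.273, avocado 0.07738.
With no serving limits, spend the whole calories allowance on kale: 700 kcal / 46 kcal × 63 mg = 958.7 mg.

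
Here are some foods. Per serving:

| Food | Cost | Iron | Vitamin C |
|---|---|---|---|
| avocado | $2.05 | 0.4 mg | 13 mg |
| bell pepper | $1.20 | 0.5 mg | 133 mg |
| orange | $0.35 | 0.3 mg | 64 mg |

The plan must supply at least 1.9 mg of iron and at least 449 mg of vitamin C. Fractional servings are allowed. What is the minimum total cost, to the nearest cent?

$2.46

Minimising a linear cost over {iron ≥ 1.9, vitamin C ≥ 449, servings ≥ 0} — the optimum is at a vertex, using one or two foods.
avocado only: max(1.9/0.4, 449/13) = 34.54 servings → $70.80.
bell pepper only: max(1.9/0.5, 449/133) = 3.8 servings → $4.56.
orange only: max(1.9/0.3, 449/64) = 7.016 servings → $2.46.
avocado + bell pepper with both tight: 0.6039 servings and 3.317 servings → $5.22.
avocado + orange with both targets exact would need a negative amount; discard.
bell pepper + orange with both tight: 1.658 servings and 3.57 servings → $3.24.
Cheapest feasible corner: $2.46.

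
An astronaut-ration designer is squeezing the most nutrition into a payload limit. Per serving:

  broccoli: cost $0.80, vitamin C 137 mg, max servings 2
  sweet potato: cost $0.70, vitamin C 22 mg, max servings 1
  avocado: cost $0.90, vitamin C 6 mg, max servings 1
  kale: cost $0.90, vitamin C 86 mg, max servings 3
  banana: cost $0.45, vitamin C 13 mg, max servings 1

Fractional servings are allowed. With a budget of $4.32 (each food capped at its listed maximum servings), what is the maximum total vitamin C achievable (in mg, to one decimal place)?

Vitamin C per dollar: broccoli 171.2, kale 95.56, sweet potato 31.43, banana 28.89, avocado 6.667.
Take 2 servings of broccoli: spends $1.60, +274.0 mg vitamin C (running total 274.0 mg).
Take 3 servings of kale: spends $2.70, +258.0 mg vitamin C (running total 532.0 mg).
Take 0.02857 servings of sweet potato: spends $0.02, +0.6 mg vitamin C (running total 532.6 mg).
Greedy by best ratio exhausts the cost allowance optimally: 532.6 mg.

532.6 mg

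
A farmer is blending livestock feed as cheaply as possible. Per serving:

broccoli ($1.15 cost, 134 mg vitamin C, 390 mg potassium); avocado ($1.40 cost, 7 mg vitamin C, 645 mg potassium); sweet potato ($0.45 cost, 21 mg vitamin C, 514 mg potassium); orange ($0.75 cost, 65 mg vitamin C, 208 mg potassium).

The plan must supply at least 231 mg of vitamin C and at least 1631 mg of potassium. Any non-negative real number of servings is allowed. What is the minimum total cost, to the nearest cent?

$2.55

Two binding constraints pin down two serving amounts, so the optimal mix uses at most two foods. The candidates are each food alone (scaled to the tighter of vitamin C/potassium) and each pair with both constraints tight.
broccoli only: max(231/134, 1631/390) = 4.182 servings → $4.81.
avocado only: max(231/7, 1631/645) = 33 servings → $46.20.
sweet potato only: max(231/21, 1631/514) = 11 servings → $4.95.
orange only: max(231/65, 1631/208) = 7.841 servings → $5.88.
broccoli + avocado with both tight: 1.644 servings and 1.535 servings → $4.04.
broccoli + sweet potato with both tight: 1.392 servings and 2.117 servings → $2.55.
broccoli + orange: the both-tight solution has a negative serving — not a feasible corner.
avocado + sweet potato: intersection lies outside the first quadrant.
avocado + orange with both tight: 1.432 servings and 3.4 servings → $4.56.
sweet potato + orange with both tight: 1.996 servings and 2.909 servings → $3.08.
So the least-cost plan costs $2.55.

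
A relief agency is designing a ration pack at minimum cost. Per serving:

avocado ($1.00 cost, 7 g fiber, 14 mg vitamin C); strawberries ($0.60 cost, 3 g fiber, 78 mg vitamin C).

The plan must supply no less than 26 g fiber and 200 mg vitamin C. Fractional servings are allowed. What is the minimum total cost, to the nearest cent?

With two linear requirements the optimum uses one or two foods; enumerate the corners.
avocado only: max(26/7, 200/14) = 14.29 servings → $14.29.
strawberries only: max(26/3, 200/78) = 8.667 servings → $5.20.
avocado + strawberries with both tight: 2.833 servings and 2.056 servings → $4.07.
Cheapest feasible corner: $4.07.

$4.07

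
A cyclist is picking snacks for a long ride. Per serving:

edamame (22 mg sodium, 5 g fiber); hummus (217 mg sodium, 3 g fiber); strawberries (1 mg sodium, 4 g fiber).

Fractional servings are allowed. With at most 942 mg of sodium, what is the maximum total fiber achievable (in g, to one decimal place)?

Fiber per mg sodium: strawberries 4, edamame 0.2273, hummus 0.01382.
With no serving limits, spend the whole sodium allowance on strawberries: 942 mg / 1 mg × 4 g = 3768.0 g.

3768.0 g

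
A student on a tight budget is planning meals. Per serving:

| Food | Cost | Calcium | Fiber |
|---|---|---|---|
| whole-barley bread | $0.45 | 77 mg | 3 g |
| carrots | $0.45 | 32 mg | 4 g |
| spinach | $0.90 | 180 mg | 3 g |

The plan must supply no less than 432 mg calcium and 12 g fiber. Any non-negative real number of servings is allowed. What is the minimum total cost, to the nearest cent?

$2.34

With two linear requirements the optimum uses one or two foods; enumerate the corners.
whole-barley bread only: max(432/77, 12/3) = 5.61 servings → $2.52.
carrots only: max(432/32, 12/4) = 13.5 servings → $6.08.
spinach only: max(432/180, 12/3) = 4 servings → $3.60.
whole-barley bread + carrots: the both-tight solution has a negative serving — not a feasible corner.
whole-barley bread + spinach with both tight: 2.796 servings and 1.204 servings → $2.34.
carrots + spinach with both tight: 1.385 servings and 2.154 servings → $2.56.
The minimum over all feasible corners is $2.34.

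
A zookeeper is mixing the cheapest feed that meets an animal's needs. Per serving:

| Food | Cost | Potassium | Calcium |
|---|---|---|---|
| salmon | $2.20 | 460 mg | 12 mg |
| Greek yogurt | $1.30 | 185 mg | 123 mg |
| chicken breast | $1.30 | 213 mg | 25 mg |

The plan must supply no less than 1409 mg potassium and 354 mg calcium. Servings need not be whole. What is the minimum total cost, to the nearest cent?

$7.85

For a min-cost LP with two ≥-constraints, a basic feasible solution has at most two positive variables.
salmon only: max(1409/460, 354/12) = 29.5 servings → $64.90.
Greek yogurt only: max(1409/185, 354/123) = 7.616 servings → $9.90.
chicken breast only: max(1409/213, 354/25) = 14.16 servings → $18.41.
salmon + Greek yogurt with both tight: 1.983 servings and 2.685 servings → $7.85.
salmon + chicken breast with both targets exact would need a negative amount; discard.
Greek yogurt + chicken breast with both tight: 1.862 servings and 4.998 servings → $8.92.
So the least-cost plan costs $7.85.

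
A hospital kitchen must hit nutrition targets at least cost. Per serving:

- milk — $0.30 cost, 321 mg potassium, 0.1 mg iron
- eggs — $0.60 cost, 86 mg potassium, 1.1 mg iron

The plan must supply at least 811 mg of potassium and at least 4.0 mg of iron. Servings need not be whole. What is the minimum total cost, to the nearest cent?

$2.57

Compare the cost at each extreme point of the feasible region.
milk only: max(811/321, 4.0/0.1) = 40 servings → $12.00.
eggs only: max(811/86, 4.0/1.1) = 9.43 servings → $5.66.
milk + eggs with both tight: 1.591 servings and 3.492 servings → $2.57.
Cheapest feasible corner: $2.57.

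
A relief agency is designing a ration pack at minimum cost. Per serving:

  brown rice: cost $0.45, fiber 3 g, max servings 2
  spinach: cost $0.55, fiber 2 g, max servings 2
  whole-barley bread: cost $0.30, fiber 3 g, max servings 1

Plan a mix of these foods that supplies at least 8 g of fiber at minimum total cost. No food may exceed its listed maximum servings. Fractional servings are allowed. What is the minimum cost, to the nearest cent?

Cost per g of fiber: whole-barley bread $0.1000, brown rice $0.1500, spinach $0.2750.
Take 1 serving of whole-barley bread: +3.0 g fiber for $0.30 (total $0.30, still need 5.0 g).
Take 1.667 servings of brown rice: +5.0 g fiber for $0.75 (total $1.05, still need 0.0 g).
Greedy by cheapest-per-g is optimal for a single linear constraint, so the minimum cost is $1.05.

$1.05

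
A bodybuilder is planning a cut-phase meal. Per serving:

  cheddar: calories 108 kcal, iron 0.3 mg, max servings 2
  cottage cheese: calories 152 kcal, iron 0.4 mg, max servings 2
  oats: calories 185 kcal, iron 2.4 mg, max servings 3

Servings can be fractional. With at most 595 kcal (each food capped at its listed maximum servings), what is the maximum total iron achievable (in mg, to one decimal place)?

Iron per kcal: oats 0.01297, cheddar 0.002778, cottage cheese 0.002632.
Take 3 servings of oats: uses 555 kcal, +7.2 mg iron (running total 7.2 mg).
Take 0.3704 servings of cheddar: uses 40 kcal, +0.1 mg iron (running total 7.3 mg).
Greedy by best ratio exhausts the calories allowance optimally: 7.3 mg.

7.3 mg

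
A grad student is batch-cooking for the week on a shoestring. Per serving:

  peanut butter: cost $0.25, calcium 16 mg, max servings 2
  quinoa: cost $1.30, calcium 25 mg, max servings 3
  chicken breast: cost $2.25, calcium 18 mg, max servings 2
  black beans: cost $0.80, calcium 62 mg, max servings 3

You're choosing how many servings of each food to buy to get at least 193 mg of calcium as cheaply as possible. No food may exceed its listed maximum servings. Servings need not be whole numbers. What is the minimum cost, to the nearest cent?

$2.51

Cost per mg of calcium: black beans $0.0129, peanut butter $0.0156, quinoa $0.0520, chicken breast $0.1250.
Take 3 servings of black beans: +186.0 mg calcium for $2.40 (total $2.40, still need 7.0 mg).
Take 0.4375 servings of peanut butter: +7.0 mg calcium for $0.11 (total $2.51, still need 0.0 mg).
Greedy by cheapest-per-mg is optimal for a single linear constraint, so the minimum cost is $2.51.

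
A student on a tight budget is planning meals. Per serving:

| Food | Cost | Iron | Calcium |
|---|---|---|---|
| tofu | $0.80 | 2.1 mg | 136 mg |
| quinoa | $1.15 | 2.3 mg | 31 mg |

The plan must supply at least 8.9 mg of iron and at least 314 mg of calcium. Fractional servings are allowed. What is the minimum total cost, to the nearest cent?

Two binding constraints pin down two serving amounts, so the optimal mix uses at most two foods. The candidates are each food alone (scaled to the tighter of iron/calcium) and each pair with both constraints tight.
tofu only: max(8.9/2.1, 314/136) = 4.238 servings → $3.39.
quinoa only: max(8.9/2.3, 314/31) = 10.13 servings → $11.65.
tofu + quinoa with both tight: 1.802 servings and 2.224 servings → $4.00.
The minimum over all feasible corners is $3.39.

$3.39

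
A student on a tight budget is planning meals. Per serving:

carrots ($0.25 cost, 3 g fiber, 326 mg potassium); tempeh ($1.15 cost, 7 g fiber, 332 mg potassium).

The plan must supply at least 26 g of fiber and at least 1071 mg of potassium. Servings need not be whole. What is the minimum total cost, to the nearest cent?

An LP optimum is at a vertex; with two nutrient constraints at most two foods are used. Check each candidate.
carrots only: max(26/3, 1071/326) = 8.667 servings → $2.17.
tempeh only: max(26/7, 1071/332) = 3.714 servings → $4.27.
carrots + tempeh: intersection lies outside the first quadrant.
So the least-cost plan costs $2.17.

$2.17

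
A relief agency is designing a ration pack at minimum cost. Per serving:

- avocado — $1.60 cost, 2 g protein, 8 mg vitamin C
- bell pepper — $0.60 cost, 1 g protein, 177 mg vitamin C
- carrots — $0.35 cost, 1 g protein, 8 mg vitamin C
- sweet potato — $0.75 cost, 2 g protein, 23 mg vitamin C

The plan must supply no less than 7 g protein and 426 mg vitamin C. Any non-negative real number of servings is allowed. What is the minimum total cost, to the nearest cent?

Check every corner: each single food scaled to meet both minima, and each pair solved so both constraints bind.
avocado only: max(7/2, 426/8) = 53.25 servings → $85.20.
bell pepper only: max(7/1, 426/177) = 7 servings → $4.20.
carrots only: max(7/1, 426/8) = 53.25 servings → $18.64.
sweet potato only: max(7/2, 426/23) = 18.52 servings → $13.89.
avocado + bell pepper with both tight: 2.35 servings and 2.301 servings → $5.14.
avocado + carrots: intersection lies outside the first quadrant.
avocado + sweet potato: the both-tight solution has a negative serving — not a feasible corner.
bell pepper + carrots with both tight: 2.189 servings and 4.811 servings → $3.00.
bell pepper + sweet potato with both tight: 2.088 servings and 2.456 servings → $3.09.
carrots + sweet potato with both targets exact would need a negative amount; discard.
So the least-cost plan costs $3.00.

$3.00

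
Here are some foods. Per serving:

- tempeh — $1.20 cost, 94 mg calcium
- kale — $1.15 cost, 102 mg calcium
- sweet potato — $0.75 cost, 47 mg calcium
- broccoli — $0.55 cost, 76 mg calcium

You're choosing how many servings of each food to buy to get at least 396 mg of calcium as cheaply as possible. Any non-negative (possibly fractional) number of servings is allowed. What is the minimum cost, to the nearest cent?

$2.87

Cost per mg of calcium: broccoli $0.0072, kale $0.0113, tempeh $0.0128, sweet potato $0.0160.
With no serving limits, use only broccoli: 396 mg / 76 mg = 5.211 servings × $0.55 = $2.87.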